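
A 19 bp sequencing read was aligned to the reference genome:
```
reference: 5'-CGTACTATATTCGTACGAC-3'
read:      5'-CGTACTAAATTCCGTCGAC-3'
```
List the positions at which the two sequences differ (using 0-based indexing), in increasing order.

Scanning 0-based: 7: T/A; 12: G/C; 13: T/G; 14: A/T.

7, 12, 13, 14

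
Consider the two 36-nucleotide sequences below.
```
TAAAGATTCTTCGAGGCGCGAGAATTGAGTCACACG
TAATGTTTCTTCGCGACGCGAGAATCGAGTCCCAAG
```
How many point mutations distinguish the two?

Mismatches (1-based): base 4: A→T; base 6: A→T; base 14: A→C; base 16: G→A; base 26: T→C; base 32: A→C; base 35: C→A.

7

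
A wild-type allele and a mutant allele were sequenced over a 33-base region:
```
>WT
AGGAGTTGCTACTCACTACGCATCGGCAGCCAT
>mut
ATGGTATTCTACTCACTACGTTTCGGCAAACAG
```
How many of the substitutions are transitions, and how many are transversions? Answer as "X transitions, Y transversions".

3 transitions, 7 transversions

Transitions (purine↔purine or pyrimidine↔pyrimidine): 4 A→G, 21 C→T, 29 G→A.
Transversions (purine↔pyrimidine): 2 G→T, 5 G→T, 6 T→A, 8 G→T, 22 A→T, 30 C→A, 33 T→G.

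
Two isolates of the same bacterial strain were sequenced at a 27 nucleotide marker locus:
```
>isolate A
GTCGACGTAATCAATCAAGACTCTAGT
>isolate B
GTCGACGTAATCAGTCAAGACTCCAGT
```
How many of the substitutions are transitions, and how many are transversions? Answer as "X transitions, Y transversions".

Transitions (purine↔purine or pyrimidine↔pyrimidine): 14 A→G, 24 T→C.
Transversions (purine↔pyrimidine): none.

2 transitions, 0 transversions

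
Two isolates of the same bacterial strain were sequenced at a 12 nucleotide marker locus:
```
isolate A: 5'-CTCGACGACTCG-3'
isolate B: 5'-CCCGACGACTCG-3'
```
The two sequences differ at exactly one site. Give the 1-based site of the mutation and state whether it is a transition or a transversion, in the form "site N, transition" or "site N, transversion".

site 2, transition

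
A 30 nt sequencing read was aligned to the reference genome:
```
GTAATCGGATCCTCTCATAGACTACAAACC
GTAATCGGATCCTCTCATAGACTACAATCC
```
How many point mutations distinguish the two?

1

The sequences differ at sites 28 (1-based) — 1 in total.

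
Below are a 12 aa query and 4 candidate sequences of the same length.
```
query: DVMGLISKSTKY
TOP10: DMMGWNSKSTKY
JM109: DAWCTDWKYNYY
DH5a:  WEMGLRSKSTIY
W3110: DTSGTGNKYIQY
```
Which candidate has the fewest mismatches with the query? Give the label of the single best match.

TOP10

TOP10 differs at 3 positions; JM109 differs at 9 positions; DH5a differs at 4 positions; W3110 differs at 8 positions. The closest is TOP10.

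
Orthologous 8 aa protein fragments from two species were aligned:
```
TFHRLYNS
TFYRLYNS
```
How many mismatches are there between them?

1

Mismatches (1-based): position 3: H→Y.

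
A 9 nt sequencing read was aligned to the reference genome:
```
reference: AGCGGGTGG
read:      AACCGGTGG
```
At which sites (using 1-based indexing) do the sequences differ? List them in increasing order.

2, 4

Differences at site 2 (G→A), site 4 (G→C).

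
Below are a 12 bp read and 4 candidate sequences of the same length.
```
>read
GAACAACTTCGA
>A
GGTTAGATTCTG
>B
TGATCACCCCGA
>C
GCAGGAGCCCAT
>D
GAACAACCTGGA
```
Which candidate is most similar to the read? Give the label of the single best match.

D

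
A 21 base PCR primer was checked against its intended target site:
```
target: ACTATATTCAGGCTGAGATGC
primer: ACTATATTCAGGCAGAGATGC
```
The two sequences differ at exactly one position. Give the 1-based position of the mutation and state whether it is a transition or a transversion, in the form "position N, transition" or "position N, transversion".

position 14, transversion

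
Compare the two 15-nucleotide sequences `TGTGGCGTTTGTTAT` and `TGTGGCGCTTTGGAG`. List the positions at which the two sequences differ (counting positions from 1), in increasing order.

8, 11, 12, 13, 15

Differences at position 8 (T→C), position 11 (G→T), position 12 (T→G), position 13 (T→G), position 15 (T→G).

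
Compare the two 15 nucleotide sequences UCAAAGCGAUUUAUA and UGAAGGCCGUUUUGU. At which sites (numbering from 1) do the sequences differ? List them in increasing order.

2, 5, 8, 9, 13, 14, 15

Scanning 1-based: 2: C/G; 5: A/G; 8: G/C; 9: A/G; 13: A/U; 14: U/G; 15: A/U.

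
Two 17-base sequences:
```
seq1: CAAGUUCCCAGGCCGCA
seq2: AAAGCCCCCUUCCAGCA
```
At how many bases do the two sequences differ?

Comparing position by position, 7 bases differ: 1 (C/A), 5 (U/C), 6 (U/C), 10 (A/U), 11 (G/U), 12 (G/C), 14 (C/A).

7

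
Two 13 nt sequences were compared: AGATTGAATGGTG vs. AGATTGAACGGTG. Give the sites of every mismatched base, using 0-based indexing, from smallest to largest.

8

Differences at site 8 (T→C).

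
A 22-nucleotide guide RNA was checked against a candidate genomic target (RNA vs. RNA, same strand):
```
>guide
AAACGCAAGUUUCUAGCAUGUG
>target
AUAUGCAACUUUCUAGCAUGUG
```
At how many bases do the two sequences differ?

3

The sequences differ at bases 2, 4, 9 (1-based) — 3 in total.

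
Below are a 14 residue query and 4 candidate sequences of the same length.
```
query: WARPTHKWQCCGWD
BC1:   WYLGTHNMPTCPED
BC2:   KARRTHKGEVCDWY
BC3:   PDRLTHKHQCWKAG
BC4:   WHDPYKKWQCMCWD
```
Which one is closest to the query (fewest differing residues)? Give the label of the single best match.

BC4

Hamming distances to query — BC1: 9; BC2: 7; BC3: 8; BC4: 6.
Smallest is BC4 with 6 mismatches.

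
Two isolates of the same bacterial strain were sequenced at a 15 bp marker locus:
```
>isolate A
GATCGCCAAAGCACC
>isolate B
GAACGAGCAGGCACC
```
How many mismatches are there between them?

Comparing position by position, 5 sites differ: 3 (T/A), 6 (C/A), 7 (C/G), 8 (A/C), 10 (A/G).

5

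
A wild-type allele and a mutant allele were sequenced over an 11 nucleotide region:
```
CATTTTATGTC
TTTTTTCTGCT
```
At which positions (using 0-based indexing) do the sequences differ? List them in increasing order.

Scanning 0-based: 0: C/T; 1: A/T; 6: A/C; 9: T/C; 10: C/T.

0, 1, 6, 9, 10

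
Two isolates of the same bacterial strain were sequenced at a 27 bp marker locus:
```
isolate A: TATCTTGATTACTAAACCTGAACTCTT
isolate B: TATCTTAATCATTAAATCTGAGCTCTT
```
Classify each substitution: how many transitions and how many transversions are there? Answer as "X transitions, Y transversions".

5 transitions, 0 transversions

Mismatches (1-based):
position 7: G→A (purine→purine, transition)
position 10: T→C (pyrimidine→pyrimidine, transition)
position 12: C→T (pyrimidine→pyrimidine, transition)
position 17: C→T (pyrimidine→pyrimidine, transition)
position 22: A→G (purine→purine, transition)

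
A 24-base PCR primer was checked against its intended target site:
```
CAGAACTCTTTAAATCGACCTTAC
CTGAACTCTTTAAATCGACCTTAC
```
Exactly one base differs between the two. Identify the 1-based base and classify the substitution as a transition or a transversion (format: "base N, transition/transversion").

Base 2 changes A→T. A is a purine and T is a pyrimidine, so this is a transversion.

base 2, transversion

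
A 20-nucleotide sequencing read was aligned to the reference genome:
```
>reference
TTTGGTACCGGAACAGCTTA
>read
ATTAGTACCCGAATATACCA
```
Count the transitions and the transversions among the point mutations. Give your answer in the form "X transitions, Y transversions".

4 transitions, 4 transversions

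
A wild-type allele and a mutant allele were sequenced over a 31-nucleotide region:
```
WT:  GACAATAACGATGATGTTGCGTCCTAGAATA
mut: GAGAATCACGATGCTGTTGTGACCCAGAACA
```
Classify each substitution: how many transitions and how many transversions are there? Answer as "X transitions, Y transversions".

Mismatches (1-based):
site 3: C→G (pyrimidine→purine, transversion)
site 7: A→C (purine→pyrimidine, transversion)
site 14: A→C (purine→pyrimidine, transversion)
site 20: C→T (pyrimidine→pyrimidine, transition)
site 22: T→A (pyrimidine→purine, transversion)
site 25: T→C (pyrimidine→pyrimidine, transition)
site 30: T→C (pyrimidine→pyrimidine, transition)

3 transitions, 4 transversions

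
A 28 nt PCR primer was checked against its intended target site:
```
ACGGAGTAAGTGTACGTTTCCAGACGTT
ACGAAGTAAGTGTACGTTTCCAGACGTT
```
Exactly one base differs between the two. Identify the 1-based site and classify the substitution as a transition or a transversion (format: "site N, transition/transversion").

site 4, transition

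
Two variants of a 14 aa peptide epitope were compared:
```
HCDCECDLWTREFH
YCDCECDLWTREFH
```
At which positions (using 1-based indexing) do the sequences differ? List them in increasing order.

Scanning 1-based: 1: H/Y.

1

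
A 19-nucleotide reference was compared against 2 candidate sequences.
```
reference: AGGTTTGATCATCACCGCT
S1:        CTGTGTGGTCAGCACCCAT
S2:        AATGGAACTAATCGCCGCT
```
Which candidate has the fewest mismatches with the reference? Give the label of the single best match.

S1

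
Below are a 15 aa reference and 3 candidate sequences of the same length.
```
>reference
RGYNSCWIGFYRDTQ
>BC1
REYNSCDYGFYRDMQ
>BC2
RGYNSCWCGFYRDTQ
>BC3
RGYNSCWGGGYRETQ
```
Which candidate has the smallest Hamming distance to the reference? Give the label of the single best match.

Hamming distances to reference — BC1: 4; BC2: 1; BC3: 3.
Smallest is BC2 with 1 mismatch.

BC2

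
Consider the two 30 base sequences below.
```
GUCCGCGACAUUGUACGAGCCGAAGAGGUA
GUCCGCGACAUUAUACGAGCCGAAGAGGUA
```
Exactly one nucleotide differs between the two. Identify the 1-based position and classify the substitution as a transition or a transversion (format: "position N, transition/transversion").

Position 13 changes G→A. G is a purine and A is a purine, so this is a transition.

position 13, transition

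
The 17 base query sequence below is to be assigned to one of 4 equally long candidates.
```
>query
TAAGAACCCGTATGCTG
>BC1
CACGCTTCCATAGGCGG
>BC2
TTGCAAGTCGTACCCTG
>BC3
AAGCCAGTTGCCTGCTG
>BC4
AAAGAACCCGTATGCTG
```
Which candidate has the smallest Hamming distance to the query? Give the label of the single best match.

BC4

BC1 differs at 8 positions; BC2 differs at 7 positions; BC3 differs at 9 positions; BC4 differs at 1 position. The closest is BC4.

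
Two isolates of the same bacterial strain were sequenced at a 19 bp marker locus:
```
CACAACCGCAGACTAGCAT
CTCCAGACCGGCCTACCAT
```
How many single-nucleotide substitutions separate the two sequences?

Comparing position by position, 8 sites differ: 2 (A/T), 4 (A/C), 6 (C/G), 7 (C/A), 8 (G/C), 10 (A/G), 12 (A/C), 16 (G/C).

8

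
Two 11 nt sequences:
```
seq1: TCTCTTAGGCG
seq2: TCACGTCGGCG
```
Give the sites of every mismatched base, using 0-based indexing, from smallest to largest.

Scanning 0-based: 2: T/A; 4: T/G; 6: A/C.

2, 4, 6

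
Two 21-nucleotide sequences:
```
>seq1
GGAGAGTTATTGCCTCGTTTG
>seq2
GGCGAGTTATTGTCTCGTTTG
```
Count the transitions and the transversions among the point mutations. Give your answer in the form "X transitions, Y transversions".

Mismatches (1-based):
position 3: A→C (purine→pyrimidine, transversion)
position 13: C→T (pyrimidine→pyrimidine, transition)

1 transition, 1 transversion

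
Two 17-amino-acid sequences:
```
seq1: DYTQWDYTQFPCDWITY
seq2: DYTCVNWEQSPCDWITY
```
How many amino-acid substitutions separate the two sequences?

6

Mismatches (1-based): residue 4: Q→C; residue 5: W→V; residue 6: D→N; residue 7: Y→W; residue 8: T→E; residue 10: F→S.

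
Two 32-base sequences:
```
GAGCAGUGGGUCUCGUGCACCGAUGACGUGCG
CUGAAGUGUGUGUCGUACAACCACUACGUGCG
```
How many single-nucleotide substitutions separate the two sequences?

10

Comparing position by position, 10 bases differ: 1 (G/C), 2 (A/U), 4 (C/A), 9 (G/U), 12 (C/G), 17 (G/A), 20 (C/A), 22 (G/C), 24 (U/C), 25 (G/U).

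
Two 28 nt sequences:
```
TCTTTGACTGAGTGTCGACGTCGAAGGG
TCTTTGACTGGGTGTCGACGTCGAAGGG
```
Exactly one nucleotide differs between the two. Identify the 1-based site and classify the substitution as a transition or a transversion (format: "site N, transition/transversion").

site 11, transition

Site 11 changes A→G. A is a purine and G is a purine, so this is a transition.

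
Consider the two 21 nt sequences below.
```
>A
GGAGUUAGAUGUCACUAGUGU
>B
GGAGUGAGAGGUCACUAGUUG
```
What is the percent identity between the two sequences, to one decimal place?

81.0%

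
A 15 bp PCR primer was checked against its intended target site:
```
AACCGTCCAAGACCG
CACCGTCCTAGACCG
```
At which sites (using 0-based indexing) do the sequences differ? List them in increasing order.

Differences at site 0 (A→C), site 8 (A→T).

0, 8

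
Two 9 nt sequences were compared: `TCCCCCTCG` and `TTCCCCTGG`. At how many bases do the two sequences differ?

The sequences differ at bases 2, 8 (1-based) — 2 in total.

2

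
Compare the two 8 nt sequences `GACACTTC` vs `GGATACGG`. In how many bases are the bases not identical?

7

Mismatches (1-based): base 2: A→G; base 3: C→A; base 4: A→T; base 5: C→A; base 6: T→C; base 7: T→G; base 8: C→G.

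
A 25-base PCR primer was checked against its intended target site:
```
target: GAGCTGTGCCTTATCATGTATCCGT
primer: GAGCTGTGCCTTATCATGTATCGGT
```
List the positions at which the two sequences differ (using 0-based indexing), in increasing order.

Scanning 0-based: 22: C/G.

22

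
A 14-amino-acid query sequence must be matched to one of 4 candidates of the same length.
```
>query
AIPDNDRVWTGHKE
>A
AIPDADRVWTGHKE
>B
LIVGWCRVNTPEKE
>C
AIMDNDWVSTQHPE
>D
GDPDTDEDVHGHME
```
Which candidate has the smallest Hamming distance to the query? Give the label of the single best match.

Hamming distances to query — A: 1; B: 8; C: 5; D: 8.
Smallest is A with 1 mismatch.

A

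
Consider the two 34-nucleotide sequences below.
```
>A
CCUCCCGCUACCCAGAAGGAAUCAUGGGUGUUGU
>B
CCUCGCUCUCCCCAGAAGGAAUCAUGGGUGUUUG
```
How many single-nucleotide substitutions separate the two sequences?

5

The sequences differ at bases 5, 7, 10, 33, 34 (1-based) — 5 in total.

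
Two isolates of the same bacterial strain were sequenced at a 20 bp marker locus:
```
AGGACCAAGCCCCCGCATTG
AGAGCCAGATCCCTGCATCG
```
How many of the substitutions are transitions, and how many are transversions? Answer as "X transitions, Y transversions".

Mismatches (1-based):
base 3: G→A (purine→purine, transition)
base 4: A→G (purine→purine, transition)
base 8: A→G (purine→purine, transition)
base 9: G→A (purine→purine, transition)
base 10: C→T (pyrimidine→pyrimidine, transition)
base 14: C→T (pyrimidine→pyrimidine, transition)
base 19: T→C (pyrimidine→pyrimidine, transition)

7 transitions, 0 transversions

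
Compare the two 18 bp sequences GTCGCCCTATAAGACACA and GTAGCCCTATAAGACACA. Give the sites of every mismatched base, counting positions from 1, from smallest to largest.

3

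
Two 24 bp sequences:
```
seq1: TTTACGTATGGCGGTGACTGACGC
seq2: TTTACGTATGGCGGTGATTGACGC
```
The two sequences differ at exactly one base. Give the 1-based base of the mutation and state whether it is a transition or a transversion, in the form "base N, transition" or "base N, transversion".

The sequences differ only at base 18: C→T (pyrimidine→pyrimidine), a transition.

base 18, transition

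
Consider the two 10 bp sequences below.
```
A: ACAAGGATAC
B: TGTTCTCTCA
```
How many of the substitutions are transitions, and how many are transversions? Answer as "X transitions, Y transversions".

Mismatches (1-based):
base 1: A→T (purine→pyrimidine, transversion)
base 2: C→G (pyrimidine→purine, transversion)
base 3: A→T (purine→pyrimidine, transversion)
base 4: A→T (purine→pyrimidine, transversion)
base 5: G→C (purine→pyrimidine, transversion)
base 6: G→T (purine→pyrimidine, transversion)
base 7: A→C (purine→pyrimidine, transversion)
base 9: A→C (purine→pyrimidine, transversion)
base 10: C→A (pyrimidine→purine, transversion)

0 transitions, 9 transversions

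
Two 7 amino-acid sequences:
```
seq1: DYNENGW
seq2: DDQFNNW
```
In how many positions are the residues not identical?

Mismatches (1-based): position 2: Y→D; position 3: N→Q; position 4: E→F; position 6: G→N.

4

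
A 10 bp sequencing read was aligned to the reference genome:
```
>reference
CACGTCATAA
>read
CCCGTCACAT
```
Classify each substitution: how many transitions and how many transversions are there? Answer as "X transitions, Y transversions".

1 transition, 2 transversions

Mismatches (1-based):
base 2: A→C (purine→pyrimidine, transversion)
base 8: T→C (pyrimidine→pyrimidine, transition)
base 10: A→T (purine→pyrimidine, transversion)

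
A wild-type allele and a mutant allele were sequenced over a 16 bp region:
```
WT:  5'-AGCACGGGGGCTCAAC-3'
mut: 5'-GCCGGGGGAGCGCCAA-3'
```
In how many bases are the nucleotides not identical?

8

The sequences differ at bases 1, 2, 4, 5, 9, 12, 14, 16 (1-based) — 8 in total.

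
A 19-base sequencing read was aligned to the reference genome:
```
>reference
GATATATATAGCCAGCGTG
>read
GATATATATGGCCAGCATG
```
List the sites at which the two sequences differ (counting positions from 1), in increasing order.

10, 17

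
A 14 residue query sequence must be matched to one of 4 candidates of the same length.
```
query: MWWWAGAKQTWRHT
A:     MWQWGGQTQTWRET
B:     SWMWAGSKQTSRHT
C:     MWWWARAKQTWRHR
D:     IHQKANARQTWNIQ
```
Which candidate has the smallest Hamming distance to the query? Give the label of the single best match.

C

Hamming distances to query — A: 5; B: 4; C: 2; D: 9.
Smallest is C with 2 mismatches.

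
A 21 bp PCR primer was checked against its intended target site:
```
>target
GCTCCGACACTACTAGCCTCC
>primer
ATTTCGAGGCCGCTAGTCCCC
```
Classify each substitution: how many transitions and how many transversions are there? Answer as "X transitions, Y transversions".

8 transitions, 1 transversion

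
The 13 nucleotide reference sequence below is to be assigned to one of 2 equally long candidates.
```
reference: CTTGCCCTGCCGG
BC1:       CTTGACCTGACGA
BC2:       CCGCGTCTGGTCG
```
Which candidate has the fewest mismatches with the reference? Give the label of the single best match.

BC1 differs at 3 sites; BC2 differs at 8 sites. The closest is BC1.

BC1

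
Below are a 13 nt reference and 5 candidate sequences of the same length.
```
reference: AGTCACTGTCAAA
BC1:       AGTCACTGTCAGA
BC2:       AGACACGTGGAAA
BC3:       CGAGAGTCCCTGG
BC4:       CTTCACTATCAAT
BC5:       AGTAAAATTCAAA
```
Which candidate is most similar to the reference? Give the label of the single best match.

BC1

Hamming distances to reference — BC1: 1; BC2: 5; BC3: 9; BC4: 4; BC5: 4.
Smallest is BC1 with 1 mismatch.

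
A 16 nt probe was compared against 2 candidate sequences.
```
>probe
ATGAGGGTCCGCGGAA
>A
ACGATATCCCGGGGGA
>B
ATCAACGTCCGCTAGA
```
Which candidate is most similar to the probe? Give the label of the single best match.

Hamming distances to probe — A: 7; B: 6.
Smallest is B with 6 mismatches.

B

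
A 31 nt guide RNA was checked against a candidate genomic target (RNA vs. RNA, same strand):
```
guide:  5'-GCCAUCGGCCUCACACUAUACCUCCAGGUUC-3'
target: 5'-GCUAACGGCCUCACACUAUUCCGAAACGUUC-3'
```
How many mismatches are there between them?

Mismatches (1-based): position 3: C→U; position 5: U→A; position 20: A→U; position 23: U→G; position 24: C→A; position 25: C→A; position 27: G→C.

7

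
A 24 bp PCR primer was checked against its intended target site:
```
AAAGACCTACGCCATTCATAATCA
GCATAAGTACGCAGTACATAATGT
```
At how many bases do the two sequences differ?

10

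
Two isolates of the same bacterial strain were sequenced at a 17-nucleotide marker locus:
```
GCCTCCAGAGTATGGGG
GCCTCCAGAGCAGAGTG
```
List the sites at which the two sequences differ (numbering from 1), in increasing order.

11, 13, 14, 16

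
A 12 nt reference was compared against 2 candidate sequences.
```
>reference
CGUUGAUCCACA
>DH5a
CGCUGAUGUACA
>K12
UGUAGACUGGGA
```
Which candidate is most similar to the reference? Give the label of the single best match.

DH5a differs at 3 bases; K12 differs at 7 bases. The closest is DH5a.

DH5a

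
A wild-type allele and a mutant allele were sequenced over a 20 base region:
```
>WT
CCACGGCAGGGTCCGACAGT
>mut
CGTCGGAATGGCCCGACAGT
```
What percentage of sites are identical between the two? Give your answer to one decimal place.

75.0%

Mismatches at positions 2, 3, 7, 9, 12 (1-based): 5 of 20.
Identical positions: 15/20 = 75% → 75.0%.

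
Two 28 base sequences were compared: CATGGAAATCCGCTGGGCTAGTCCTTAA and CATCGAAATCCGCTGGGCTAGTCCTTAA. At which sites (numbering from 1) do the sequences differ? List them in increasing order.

4

Differences at site 4 (G→C).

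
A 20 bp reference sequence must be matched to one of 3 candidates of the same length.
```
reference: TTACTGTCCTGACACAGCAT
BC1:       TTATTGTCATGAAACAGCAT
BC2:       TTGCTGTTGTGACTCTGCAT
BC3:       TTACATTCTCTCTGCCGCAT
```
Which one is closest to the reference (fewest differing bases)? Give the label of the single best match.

Hamming distances to reference — BC1: 3; BC2: 5; BC3: 9.
Smallest is BC1 with 3 mismatches.

BC1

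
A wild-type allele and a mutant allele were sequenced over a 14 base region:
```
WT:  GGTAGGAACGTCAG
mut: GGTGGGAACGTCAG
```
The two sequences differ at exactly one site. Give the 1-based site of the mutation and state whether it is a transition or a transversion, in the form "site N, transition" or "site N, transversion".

site 4, transition

Site 4 changes A→G. A is a purine and G is a purine, so this is a transition.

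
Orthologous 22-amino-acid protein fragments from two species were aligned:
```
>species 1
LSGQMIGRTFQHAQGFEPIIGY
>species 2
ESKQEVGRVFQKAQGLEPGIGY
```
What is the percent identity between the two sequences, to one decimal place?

Mismatches at positions 1, 3, 5, 6, 9, 12, 16, 19 (1-based): 8 of 22.
Identical positions: 14/22 = 63.64% → 63.6%.

63.6%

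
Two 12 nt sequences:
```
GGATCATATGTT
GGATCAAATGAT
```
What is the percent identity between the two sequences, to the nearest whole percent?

2 positions differ (7, 11), so 10 of 12 match: 10/12 = 83.33%.

83%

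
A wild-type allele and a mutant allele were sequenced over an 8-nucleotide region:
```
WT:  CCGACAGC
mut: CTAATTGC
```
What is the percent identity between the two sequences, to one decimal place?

Mismatches at positions 2, 3, 5, 6 (1-based): 4 of 8.
Identical positions: 4/8 = 50% → 50.0%.

50.0%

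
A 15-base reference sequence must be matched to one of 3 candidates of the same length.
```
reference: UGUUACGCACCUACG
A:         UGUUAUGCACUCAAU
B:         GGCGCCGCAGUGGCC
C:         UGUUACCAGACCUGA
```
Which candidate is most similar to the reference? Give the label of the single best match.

Hamming distances to reference — A: 5; B: 9; C: 8.
Smallest is A with 5 mismatches.

A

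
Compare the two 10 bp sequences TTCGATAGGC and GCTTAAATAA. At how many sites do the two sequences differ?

8

Comparing position by position, 8 sites differ: 1 (T/G), 2 (T/C), 3 (C/T), 4 (G/T), 6 (T/A), 8 (G/T), 9 (G/A), 10 (C/A).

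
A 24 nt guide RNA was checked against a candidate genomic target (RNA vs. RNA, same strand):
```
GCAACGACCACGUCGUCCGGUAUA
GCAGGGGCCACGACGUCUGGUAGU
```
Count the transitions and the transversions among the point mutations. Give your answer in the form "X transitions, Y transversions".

Transitions (purine↔purine or pyrimidine↔pyrimidine): 4 A→G, 7 A→G, 18 C→U.
Transversions (purine↔pyrimidine): 5 C→G, 13 U→A, 23 U→G, 24 A→U.

3 transitions, 4 transversions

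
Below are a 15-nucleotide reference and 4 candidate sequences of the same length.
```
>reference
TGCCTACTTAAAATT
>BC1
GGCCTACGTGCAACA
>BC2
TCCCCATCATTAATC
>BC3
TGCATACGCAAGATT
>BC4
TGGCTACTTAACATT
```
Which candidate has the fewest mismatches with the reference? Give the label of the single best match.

BC4

BC1 differs at 6 sites; BC2 differs at 8 sites; BC3 differs at 4 sites; BC4 differs at 2 sites. The closest is BC4.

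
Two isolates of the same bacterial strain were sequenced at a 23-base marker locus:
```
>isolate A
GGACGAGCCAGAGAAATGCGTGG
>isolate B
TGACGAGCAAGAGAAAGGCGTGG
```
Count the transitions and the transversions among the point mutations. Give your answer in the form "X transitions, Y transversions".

0 transitions, 3 transversions

Transitions (purine↔purine or pyrimidine↔pyrimidine): none.
Transversions (purine↔pyrimidine): 1 G→T, 9 C→A, 17 T→G.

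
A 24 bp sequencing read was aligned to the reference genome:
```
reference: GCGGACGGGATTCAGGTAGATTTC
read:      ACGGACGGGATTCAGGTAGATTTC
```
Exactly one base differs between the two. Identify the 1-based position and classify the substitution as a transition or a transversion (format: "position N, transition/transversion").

position 1, transition

The sequences differ only at position 1: G→A (purine→purine), a transition.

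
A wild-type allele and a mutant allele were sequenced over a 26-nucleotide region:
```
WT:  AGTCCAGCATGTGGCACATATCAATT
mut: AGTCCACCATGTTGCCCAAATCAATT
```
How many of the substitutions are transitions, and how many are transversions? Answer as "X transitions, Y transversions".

Transitions (purine↔purine or pyrimidine↔pyrimidine): none.
Transversions (purine↔pyrimidine): 7 G→C, 13 G→T, 16 A→C, 19 T→A.

0 transitions, 4 transversions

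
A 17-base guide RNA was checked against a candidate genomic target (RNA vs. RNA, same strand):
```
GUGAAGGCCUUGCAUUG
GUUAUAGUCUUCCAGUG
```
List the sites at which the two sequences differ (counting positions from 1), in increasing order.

Differences at site 3 (G→U), site 5 (A→U), site 6 (G→A), site 8 (C→U), site 12 (G→C), site 15 (U→G).

3, 5, 6, 8, 12, 15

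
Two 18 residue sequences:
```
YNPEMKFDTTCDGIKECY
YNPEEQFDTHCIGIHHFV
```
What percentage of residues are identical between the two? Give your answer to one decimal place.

55.6%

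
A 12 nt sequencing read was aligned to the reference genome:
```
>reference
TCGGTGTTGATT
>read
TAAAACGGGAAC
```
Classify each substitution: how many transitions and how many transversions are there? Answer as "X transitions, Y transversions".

3 transitions, 6 transversions

Transitions (purine↔purine or pyrimidine↔pyrimidine): 3 G→A, 4 G→A, 12 T→C.
Transversions (purine↔pyrimidine): 2 C→A, 5 T→A, 6 G→C, 7 T→G, 8 T→G, 11 T→A.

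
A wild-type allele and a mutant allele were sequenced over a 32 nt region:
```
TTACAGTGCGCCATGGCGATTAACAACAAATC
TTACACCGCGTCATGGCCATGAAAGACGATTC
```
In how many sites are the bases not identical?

Comparing position by position, 9 sites differ: 6 (G/C), 7 (T/C), 11 (C/T), 18 (G/C), 21 (T/G), 24 (C/A), 25 (A/G), 28 (A/G), 30 (A/T).

9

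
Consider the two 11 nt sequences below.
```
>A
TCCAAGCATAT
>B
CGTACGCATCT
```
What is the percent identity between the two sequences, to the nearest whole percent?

5 positions differ (1, 2, 3, 5, 10), so 6 of 11 match: 6/11 = 54.55%.

55%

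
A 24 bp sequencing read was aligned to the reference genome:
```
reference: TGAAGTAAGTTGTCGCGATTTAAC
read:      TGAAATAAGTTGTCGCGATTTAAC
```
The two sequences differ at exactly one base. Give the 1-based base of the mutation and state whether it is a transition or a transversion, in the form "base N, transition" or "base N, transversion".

base 5, transition

Base 5 changes G→A. G is a purine and A is a purine, so this is a transition.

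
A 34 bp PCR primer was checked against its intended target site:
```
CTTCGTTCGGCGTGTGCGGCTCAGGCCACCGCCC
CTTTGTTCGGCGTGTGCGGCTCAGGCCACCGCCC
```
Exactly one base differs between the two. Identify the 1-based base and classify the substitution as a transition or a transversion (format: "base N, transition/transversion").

base 4, transition

Base 4 changes C→T. C is a pyrimidine and T is a pyrimidine, so this is a transition.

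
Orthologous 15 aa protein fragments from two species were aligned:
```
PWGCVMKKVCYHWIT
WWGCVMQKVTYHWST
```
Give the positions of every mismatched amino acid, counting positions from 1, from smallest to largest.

1, 7, 10, 14

Scanning 1-based: 1: P/W; 7: K/Q; 10: C/T; 14: I/S.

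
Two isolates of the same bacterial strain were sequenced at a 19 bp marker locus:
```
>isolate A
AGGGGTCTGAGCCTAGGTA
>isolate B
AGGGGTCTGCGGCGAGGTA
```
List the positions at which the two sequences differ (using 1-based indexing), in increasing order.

Differences at position 10 (A→C), position 12 (C→G), position 14 (T→G).

10, 12, 14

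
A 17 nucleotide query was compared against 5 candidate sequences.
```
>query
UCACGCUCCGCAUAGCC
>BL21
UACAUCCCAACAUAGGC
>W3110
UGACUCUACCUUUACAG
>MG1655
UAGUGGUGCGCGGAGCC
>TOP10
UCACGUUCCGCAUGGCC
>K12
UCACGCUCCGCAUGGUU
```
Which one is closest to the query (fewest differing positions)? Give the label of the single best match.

TOP10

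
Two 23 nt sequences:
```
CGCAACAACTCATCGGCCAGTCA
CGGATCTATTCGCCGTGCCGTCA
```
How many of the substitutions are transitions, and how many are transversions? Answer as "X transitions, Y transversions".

3 transitions, 6 transversions

Transitions (purine↔purine or pyrimidine↔pyrimidine): 9 C→T, 12 A→G, 13 T→C.
Transversions (purine↔pyrimidine): 3 C→G, 5 A→T, 7 A→T, 16 G→T, 17 C→G, 19 A→C.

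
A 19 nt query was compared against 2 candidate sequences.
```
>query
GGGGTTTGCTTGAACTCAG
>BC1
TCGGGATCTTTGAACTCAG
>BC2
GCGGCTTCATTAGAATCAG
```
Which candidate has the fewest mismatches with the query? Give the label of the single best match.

Hamming distances to query — BC1: 6; BC2: 7.
Smallest is BC1 with 6 mismatches.

BC1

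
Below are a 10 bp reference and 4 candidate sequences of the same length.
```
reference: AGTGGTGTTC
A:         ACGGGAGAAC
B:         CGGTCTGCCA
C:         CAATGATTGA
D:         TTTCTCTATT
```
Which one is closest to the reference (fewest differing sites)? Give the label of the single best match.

A differs at 5 sites; B differs at 7 sites; C differs at 8 sites; D differs at 8 sites. The closest is A.

A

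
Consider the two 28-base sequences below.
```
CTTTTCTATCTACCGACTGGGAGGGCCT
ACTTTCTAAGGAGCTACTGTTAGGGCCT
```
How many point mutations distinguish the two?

9

Comparing position by position, 9 bases differ: 1 (C/A), 2 (T/C), 9 (T/A), 10 (C/G), 11 (T/G), 13 (C/G), 15 (G/T), 20 (G/T), 21 (G/T).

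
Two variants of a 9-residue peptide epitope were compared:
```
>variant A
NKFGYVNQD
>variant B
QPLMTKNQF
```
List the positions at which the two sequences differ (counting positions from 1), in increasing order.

Differences at position 1 (N→Q), position 2 (K→P), position 3 (F→L), position 4 (G→M), position 5 (Y→T), position 6 (V→K), position 9 (D→F).

1, 2, 3, 4, 5, 6, 9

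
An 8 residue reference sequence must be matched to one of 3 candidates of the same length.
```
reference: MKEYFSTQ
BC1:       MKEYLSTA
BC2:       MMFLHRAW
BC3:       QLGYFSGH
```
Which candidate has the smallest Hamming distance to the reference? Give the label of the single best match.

Hamming distances to reference — BC1: 2; BC2: 7; BC3: 5.
Smallest is BC1 with 2 mismatches.

BC1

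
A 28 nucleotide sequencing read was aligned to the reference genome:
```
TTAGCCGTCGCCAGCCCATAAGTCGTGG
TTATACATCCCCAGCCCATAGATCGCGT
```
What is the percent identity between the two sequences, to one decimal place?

71.4%

8 positions differ (4, 5, 7, 10, 21, 22, 26, 28), so 20 of 28 match: 20/28 = 71.43%.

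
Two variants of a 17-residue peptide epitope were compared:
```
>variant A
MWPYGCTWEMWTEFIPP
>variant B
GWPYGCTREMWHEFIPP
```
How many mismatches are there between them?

3

Comparing position by position, 3 residues differ: 1 (M/G), 8 (W/R), 12 (T/H).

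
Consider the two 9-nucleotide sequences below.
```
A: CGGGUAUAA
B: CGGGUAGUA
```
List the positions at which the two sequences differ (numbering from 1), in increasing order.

Scanning 1-based: 7: U/G; 8: A/U.

7, 8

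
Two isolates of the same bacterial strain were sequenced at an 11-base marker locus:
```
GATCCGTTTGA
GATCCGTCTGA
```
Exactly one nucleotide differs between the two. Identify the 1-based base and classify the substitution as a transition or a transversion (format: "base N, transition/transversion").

base 8, transition

The sequences differ only at base 8: T→C (pyrimidine→pyrimidine), a transition.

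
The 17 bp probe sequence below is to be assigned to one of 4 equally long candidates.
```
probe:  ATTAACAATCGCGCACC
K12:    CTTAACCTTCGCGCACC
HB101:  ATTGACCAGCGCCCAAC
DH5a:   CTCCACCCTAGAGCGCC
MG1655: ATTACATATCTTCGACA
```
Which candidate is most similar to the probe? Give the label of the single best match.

K12

K12 differs at 3 sites; HB101 differs at 5 sites; DH5a differs at 8 sites; MG1655 differs at 8 sites. The closest is K12.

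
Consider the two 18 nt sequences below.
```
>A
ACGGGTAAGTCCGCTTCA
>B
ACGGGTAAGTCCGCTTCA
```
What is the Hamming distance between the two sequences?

The two sequences are identical at every position.

0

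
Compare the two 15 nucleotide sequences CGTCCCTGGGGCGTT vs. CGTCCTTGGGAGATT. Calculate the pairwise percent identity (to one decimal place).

73.3%

Mismatches at positions 6, 11, 12, 13 (1-based): 4 of 15.
Identical positions: 11/15 = 73.33% → 73.3%.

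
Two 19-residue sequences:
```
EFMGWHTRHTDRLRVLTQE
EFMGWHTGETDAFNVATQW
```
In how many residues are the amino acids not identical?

7

Mismatches (1-based): residue 8: R→G; residue 9: H→E; residue 12: R→A; residue 13: L→F; residue 14: R→N; residue 16: L→A; residue 19: E→W.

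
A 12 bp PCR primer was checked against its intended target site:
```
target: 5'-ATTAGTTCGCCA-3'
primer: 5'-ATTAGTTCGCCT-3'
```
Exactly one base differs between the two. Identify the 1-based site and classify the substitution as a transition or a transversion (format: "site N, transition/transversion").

site 12, transversion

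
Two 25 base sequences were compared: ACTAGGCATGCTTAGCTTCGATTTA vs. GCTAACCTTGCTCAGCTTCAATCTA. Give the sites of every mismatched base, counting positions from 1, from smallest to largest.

1, 5, 6, 8, 13, 20, 23

Scanning 1-based: 1: A/G; 5: G/A; 6: G/C; 8: A/T; 13: T/C; 20: G/A; 23: T/C.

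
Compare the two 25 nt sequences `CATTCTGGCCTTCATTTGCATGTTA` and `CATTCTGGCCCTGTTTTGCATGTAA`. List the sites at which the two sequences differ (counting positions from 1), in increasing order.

11, 13, 14, 24

Scanning 1-based: 11: T/C; 13: C/G; 14: A/T; 24: T/A.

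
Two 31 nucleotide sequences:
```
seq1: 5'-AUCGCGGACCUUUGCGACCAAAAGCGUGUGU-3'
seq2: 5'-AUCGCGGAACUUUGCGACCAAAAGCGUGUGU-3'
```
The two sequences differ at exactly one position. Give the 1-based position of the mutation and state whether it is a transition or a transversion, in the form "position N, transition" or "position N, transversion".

position 9, transversion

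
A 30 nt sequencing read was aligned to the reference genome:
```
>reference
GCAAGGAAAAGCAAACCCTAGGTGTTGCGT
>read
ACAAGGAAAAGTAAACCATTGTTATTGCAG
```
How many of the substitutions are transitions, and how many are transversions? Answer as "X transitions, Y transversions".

4 transitions, 4 transversions

Mismatches (1-based):
base 1: G→A (purine→purine, transition)
base 12: C→T (pyrimidine→pyrimidine, transition)
base 18: C→A (pyrimidine→purine, transversion)
base 20: A→T (purine→pyrimidine, transversion)
base 22: G→T (purine→pyrimidine, transversion)
base 24: G→A (purine→purine, transition)
base 29: G→A (purine→purine, transition)
base 30: T→G (pyrimidine→purine, transversion)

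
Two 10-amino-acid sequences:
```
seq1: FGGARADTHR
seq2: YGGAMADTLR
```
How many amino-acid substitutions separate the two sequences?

Comparing position by position, 3 residues differ: 1 (F/Y), 5 (R/M), 9 (H/L).

3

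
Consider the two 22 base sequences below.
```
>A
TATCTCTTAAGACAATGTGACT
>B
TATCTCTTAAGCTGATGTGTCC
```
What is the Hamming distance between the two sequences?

Comparing position by position, 5 positions differ: 12 (A/C), 13 (C/T), 14 (A/G), 20 (A/T), 22 (T/C).

5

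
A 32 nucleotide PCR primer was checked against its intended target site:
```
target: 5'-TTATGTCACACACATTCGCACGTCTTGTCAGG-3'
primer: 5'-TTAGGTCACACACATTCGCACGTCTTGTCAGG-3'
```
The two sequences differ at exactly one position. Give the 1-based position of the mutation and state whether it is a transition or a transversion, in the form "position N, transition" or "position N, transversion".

position 4, transversion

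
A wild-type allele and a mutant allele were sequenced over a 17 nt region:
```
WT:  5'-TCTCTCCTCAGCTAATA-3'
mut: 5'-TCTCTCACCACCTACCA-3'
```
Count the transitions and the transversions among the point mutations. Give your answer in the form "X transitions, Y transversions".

2 transitions, 3 transversions

Mismatches (1-based):
base 7: C→A (pyrimidine→purine, transversion)
base 8: T→C (pyrimidine→pyrimidine, transition)
base 11: G→C (purine→pyrimidine, transversion)
base 15: A→C (purine→pyrimidine, transversion)
base 16: T→C (pyrimidine→pyrimidine, transition)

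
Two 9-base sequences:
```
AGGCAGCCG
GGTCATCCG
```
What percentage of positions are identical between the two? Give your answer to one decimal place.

66.7%

3 positions differ (1, 3, 6), so 6 of 9 match: 6/9 = 66.67%.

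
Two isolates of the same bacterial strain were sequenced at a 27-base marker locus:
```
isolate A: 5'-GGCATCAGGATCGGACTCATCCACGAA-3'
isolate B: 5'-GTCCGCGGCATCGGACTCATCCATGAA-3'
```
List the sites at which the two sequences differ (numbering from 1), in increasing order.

Scanning 1-based: 2: G/T; 4: A/C; 5: T/G; 7: A/G; 9: G/C; 24: C/T.

2, 4, 5, 7, 9, 24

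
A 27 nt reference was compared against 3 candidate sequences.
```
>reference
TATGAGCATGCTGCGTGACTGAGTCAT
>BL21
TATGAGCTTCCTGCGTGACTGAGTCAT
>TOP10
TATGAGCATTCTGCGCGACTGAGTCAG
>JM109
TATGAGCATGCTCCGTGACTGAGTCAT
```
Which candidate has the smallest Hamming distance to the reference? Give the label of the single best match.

Hamming distances to reference — BL21: 2; TOP10: 3; JM109: 1.
Smallest is JM109 with 1 mismatch.

JM109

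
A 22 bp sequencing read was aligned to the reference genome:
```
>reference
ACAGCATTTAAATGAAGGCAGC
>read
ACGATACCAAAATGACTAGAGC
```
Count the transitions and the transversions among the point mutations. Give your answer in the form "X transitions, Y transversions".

Mismatches (1-based):
site 3: A→G (purine→purine, transition)
site 4: G→A (purine→purine, transition)
site 5: C→T (pyrimidine→pyrimidine, transition)
site 7: T→C (pyrimidine→pyrimidine, transition)
site 8: T→C (pyrimidine→pyrimidine, transition)
site 9: T→A (pyrimidine→purine, transversion)
site 16: A→C (purine→pyrimidine, transversion)
site 17: G→T (purine→pyrimidine, transversion)
site 18: G→A (purine→purine, transition)
site 19: C→G (pyrimidine→purine, transversion)

6 transitions, 4 transversions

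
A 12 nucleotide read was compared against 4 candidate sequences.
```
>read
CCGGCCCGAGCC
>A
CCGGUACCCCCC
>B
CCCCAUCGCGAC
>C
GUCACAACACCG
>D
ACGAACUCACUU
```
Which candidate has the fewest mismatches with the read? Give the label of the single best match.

A

Hamming distances to read — A: 5; B: 6; C: 9; D: 8.
Smallest is A with 5 mismatches.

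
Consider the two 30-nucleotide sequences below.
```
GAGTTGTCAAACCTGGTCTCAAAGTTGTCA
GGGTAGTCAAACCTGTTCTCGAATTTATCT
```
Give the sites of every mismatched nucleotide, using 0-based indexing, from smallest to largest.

Differences at site 1 (A→G), site 4 (T→A), site 15 (G→T), site 20 (A→G), site 23 (G→T), site 26 (G→A), site 29 (A→T).

1, 4, 15, 20, 23, 26, 29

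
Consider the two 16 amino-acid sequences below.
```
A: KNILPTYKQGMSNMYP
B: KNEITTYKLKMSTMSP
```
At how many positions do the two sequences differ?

Mismatches (1-based): position 3: I→E; position 4: L→I; position 5: P→T; position 9: Q→L; position 10: G→K; position 13: N→T; position 15: Y→S.

7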